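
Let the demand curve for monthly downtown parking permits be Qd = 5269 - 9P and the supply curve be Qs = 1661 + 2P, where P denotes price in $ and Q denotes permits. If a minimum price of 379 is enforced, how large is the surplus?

Surplus = 561

Evaluating both curves at the floor price 379 gives Qd = 1858, Qs = 2419.
Surplus = Qs - Qd = 2419 - 1858 = 561.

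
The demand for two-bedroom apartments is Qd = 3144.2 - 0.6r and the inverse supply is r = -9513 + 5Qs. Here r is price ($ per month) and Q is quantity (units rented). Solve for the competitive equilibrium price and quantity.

r* = 1552, Q* = 2213

In direct form, Qs = 1902.6 + 0.2r.
The market clears where 3144.2 - 0.6r = 1902.6 + 0.2r. Rearranging, 0.8r = 1241.6, hence r* = 1552.
From the demand curve, Q* = 3144.2 - 0.6(1552) = 2213.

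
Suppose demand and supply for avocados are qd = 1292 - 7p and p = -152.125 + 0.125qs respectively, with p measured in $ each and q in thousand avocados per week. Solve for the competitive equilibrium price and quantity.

p* = 5, q* = 1257

Rewriting in direct form: qs = 1217 + 8p.
Equating demand and supply, 1292 - 7p = 1217 + 8p gives 15p = 75, so p* = 5.
Substitute back: q* = 1292 - 7(5) = 1257.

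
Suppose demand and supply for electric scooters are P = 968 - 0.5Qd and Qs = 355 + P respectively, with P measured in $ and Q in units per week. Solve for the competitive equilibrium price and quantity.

P* = 527, Q* = 882

Rewriting in direct form: Qd = 1936 - 2P.
Equating demand and supply, 1936 - 2P = 355 + P gives 3P = 1581, so P* = 527.
Plugging P* into demand: Q* = 1936 - 2(527) = 882.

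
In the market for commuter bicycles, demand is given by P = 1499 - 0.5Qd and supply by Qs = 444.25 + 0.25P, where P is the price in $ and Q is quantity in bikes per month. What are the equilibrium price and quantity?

In direct form, Qd = 2998 - 2P.
At equilibrium Qd = Qs, so 2998 - 2P = 444.25 + 0.25P; collecting terms, 2553.75 = 2.25P and P* = 1135.
Substitute back: Q* = 2998 - 2(1135) = 728.

P* = 1135, Q* = 728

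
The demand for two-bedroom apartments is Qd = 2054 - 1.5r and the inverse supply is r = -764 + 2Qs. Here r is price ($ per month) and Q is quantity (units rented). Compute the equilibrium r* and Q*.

r* = 836, Q* = 800

Inverting to quantity form: Qs = 382 + 0.5r.
At equilibrium Qd = Qs, so 2054 - 1.5r = 382 + 0.5r; collecting terms, 1672 = 2r and r* = 836.
Then Q* = 2054 - 1.5(836) = 800.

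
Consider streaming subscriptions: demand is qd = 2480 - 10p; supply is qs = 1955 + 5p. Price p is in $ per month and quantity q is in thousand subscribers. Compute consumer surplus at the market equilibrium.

The market clears where 2480 - 10p = 1955 + 5p. Rearranging, 15p = 525, hence p* = 35.
Substitute back: q* = 2480 - 10(35) = 2130.
Demand choke price (qd = 0): p = 2480/10 = 248. Consumer surplus = ½ × (248 - 35) × 2130 = 226845.

Consumer surplus = 226845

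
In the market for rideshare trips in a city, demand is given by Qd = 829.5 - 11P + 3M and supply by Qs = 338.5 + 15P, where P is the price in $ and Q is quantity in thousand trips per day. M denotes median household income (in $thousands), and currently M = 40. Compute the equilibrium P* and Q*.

With M = 40, demand is Qd = 949.5 - 11P.
At equilibrium Qd = Qs, so 949.5 - 11P = 338.5 + 15P; collecting terms, 611 = 26P and P* = 23.5.
Then Q* = 949.5 - 11(23.5) = 691.

P* = 23.5, Q* = 691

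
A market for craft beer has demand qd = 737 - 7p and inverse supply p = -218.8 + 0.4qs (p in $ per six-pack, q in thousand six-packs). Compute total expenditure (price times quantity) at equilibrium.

Inverting to quantity form: qs = 547 + 2.5p.
The market clears where 737 - 7p = 547 + 2.5p. Rearranging, 9.5p = 190, hence p* = 20.
Plugging p* into demand: q* = 737 - 7(20) = 597.
Total expenditure = p* × q* = 20 × 597 = 11940.

Total expenditure = 11940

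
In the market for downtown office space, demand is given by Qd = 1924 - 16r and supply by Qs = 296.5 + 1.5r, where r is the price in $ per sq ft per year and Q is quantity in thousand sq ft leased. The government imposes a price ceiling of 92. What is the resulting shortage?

Shortage = 17.5

With r fixed at 92, quantity demanded is 452 and quantity supplied is 434.5.
Shortage = Qd - Qs = 452 - 434.5 = 17.5.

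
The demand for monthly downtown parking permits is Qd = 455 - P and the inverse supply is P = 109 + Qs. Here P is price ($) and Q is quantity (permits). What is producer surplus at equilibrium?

Solving each curve for Q: Qs = -109 + P.
Set Qd = Qs: 455 - P = -109 + P, so 564 = 2P and P* = 282.
Plugging P* into demand: Q* = 455 - 282 = 173.
Supply choke price (Qs = 0): P = 109. Producer surplus = ½ × (282 - 109) × 173 = 14964.5.

Producer surplus = 14964.5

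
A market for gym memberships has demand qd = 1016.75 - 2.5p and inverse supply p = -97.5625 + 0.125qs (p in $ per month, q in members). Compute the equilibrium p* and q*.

In direct form, qs = 780.5 + 8p.
At equilibrium qd = qs, so 1016.75 - 2.5p = 780.5 + 8p; collecting terms, 236.25 = 10.5p and p* = 22.5.
Then q* = 1016.75 - 2.5(22.5) = 960.5.

p* = 22.5, q* = 960.5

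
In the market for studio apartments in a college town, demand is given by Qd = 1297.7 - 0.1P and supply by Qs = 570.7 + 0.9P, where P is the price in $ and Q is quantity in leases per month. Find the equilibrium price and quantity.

P* = 727, Q* = 1225

Set Qd = Qs: 1297.7 - 0.1P = 570.7 + 0.9P, so 727 = P and P* = 727.
Plugging P* into demand: Q* = 1297.7 - 0.1(727) = 1225.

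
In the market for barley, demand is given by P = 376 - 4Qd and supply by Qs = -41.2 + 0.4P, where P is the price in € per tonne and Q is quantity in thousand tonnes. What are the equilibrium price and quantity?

Rewriting in direct form: Qd = 94 - 0.25P.
Set Qd = Qs: 94 - 0.25P = -41.2 + 0.4P, so 135.2 = 0.65P and P* = 208.
From the demand curve, Q* = 94 - 0.25(208) = 42.

P* = 208, Q* = 42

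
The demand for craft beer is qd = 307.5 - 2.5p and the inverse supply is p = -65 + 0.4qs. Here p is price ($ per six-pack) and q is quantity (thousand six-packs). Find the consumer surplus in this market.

Solving each curve for q: qs = 162.5 + 2.5p.
At equilibrium qd = qs, so 307.5 - 2.5p = 162.5 + 2.5p; collecting terms, 145 = 5p and p* = 29.
Then q* = 307.5 - 2.5(29) = 235.
Demand choke price (qd = 0): p = 307.5/2.5 = 123. Consumer surplus = ½ × (123 - 29) × 235 = 11045.

Consumer surplus = 11045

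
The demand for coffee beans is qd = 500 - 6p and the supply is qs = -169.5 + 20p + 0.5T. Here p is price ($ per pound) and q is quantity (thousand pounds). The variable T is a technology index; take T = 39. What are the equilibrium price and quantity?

With T = 39, supply is qs = -150 + 20p.
Set qd = qs: 500 - 6p = -150 + 20p, so 650 = 26p and p* = 25.
Substitute back: q* = 500 - 6(25) = 350.

p* = 25, q* = 350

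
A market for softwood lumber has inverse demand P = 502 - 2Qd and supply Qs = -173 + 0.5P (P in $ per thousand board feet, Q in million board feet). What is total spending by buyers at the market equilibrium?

Rewriting in direct form: Qd = 251 - 0.5P.
Set Qd = Qs: 251 - 0.5P = -173 + 0.5P, so 424 = P and P* = 424.
From the demand curve, Q* = 251 - 0.5(424) = 39.
Total spending by buyers = P* × Q* = 424 × 39 = 16536.

Total spending by buyers = 16536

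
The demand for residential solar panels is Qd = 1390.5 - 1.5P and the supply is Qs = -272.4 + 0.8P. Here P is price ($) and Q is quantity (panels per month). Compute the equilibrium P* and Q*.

The market clears where 1390.5 - 1.5P = -272.4 + 0.8P. Rearranging, 2.3P = 1662.9, hence P* = 723.
Substitute back: Q* = 1390.5 - 1.5(723) = 306.

P* = 723, Q* = 306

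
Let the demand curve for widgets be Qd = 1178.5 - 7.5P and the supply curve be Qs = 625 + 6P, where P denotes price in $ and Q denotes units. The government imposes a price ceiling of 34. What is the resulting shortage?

Shortage = 94.5

With P fixed at 34, quantity demanded is 923.5 and quantity supplied is 829.
Shortage = Qd - Qs = 923.5 - 829 = 94.5.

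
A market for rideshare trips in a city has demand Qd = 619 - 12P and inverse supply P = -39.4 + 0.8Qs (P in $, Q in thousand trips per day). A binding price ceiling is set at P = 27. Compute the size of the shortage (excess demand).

Inverting to quantity form: Qs = 49.25 + 1.25P.
Evaluating both curves at the ceiling price 27 gives Qd = 295, Qs = 83.
Shortage = Qd - Qs = 295 - 83 = 212.

Shortage = 212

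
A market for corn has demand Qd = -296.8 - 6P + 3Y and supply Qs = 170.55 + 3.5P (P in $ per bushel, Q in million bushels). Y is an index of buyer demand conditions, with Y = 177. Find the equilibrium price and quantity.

With Y = 177, demand is Qd = 234.2 - 6P.
Equating demand and supply, 234.2 - 6P = 170.55 + 3.5P gives 9.5P = 63.65, so P* = 6.7.
Plugging P* into demand: Q* = 234.2 - 6(6.7) = 194.

P* = 6.7, Q* = 194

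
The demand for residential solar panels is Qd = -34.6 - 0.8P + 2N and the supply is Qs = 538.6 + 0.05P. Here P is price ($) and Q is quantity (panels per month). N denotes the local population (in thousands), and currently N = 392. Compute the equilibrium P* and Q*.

With N = 392, demand is Qd = 749.4 - 0.8P.
Equating demand and supply, 749.4 - 0.8P = 538.6 + 0.05P gives 0.85P = 210.8, so P* = 248.
From the demand curve, Q* = 749.4 - 0.8(248) = 551.

P* = 248, Q* = 551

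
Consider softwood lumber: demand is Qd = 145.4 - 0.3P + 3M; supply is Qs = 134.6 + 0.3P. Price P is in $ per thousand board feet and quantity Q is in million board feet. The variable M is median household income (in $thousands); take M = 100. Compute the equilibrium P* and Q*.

With M = 100, demand is Qd = 445.4 - 0.3P.
Set Qd = Qs: 445.4 - 0.3P = 134.6 + 0.3P, so 310.8 = 0.6P and P* = 518.
Plugging P* into demand: Q* = 445.4 - 0.3(518) = 290.

P* = 518, Q* = 290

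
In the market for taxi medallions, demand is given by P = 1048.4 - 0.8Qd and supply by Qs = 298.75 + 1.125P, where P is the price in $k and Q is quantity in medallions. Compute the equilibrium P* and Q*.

Solving each curve for Q: Qd = 1310.5 - 1.25P.
The market clears where 1310.5 - 1.25P = 298.75 + 1.125P. Rearranging, 2.375P = 1011.75, hence P* = 426.
Plugging P* into demand: Q* = 1310.5 - 1.25(426) = 778.

P* = 426, Q* = 778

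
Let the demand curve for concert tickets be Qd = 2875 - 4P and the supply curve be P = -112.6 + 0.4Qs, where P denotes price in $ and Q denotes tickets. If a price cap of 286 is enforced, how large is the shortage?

Rewriting in direct form: Qs = 281.5 + 2.5P.
At P = 286: Qd = 1731 and Qs = 996.5.
Shortage = Qd - Qs = 1731 - 996.5 = 734.5.

Shortage = 734.5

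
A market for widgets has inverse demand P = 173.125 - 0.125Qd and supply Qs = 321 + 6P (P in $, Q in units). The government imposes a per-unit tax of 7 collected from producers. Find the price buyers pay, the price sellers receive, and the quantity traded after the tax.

P_b = 79, P_s = 72, Q = 753

Rewriting in direct form: Qd = 1385 - 8P.
With a tax of 7 on producers, they supply based on the net price P_s = P_b - 7, so Qs = 279 + 6P_b.
Market clearing requires 1385 - 8P_b = 279 + 6P_b; hence 1106 = 14P_b and P_b = 79.
Then P_s = 79 - 7 = 72 and Q = 1385 - 8(79) = 753.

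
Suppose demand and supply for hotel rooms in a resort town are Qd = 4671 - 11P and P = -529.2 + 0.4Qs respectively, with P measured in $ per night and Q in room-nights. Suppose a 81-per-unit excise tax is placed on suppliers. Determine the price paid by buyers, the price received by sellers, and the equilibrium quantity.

P_b = 263, P_s = 182, Q = 1778

Solving each curve for Q: Qs = 1323 + 2.5P.
Suppliers keep P_s = P_b - 81 per unit, so supply in terms of the buyer price is Qs = 1120.5 + 2.5P_b.
Equate demand and the shifted supply: 4671 - 11P_b = 1120.5 + 2.5P_b, giving 13.5P_b = 3550.5, so P_b = 263.
Then P_s = 263 - 81 = 182 and Q = 4671 - 11(263) = 1778.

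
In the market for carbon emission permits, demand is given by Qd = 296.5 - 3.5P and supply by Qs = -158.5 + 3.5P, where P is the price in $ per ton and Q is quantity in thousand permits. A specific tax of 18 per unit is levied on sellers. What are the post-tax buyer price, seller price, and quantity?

P_b = 74, P_s = 56, Q = 37.5

With a tax of 18 on sellers, they supply based on the net price P_s = P_b - 18, so Qs = -221.5 + 3.5P_b.
Market clearing requires 296.5 - 3.5P_b = -221.5 + 3.5P_b; hence 518 = 7P_b and P_b = 74.
Then P_s = 74 - 18 = 56 and Q = 296.5 - 3.5(74) = 37.5.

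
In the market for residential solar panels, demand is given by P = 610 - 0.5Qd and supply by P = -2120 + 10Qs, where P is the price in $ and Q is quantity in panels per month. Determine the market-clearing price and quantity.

Solving each curve for Q: Qd = 1220 - 2P and Qs = 212 + 0.1P.
Set Qd = Qs: 1220 - 2P = 212 + 0.1P, so 1008 = 2.1P and P* = 480.
From the demand curve, Q* = 1220 - 2(480) = 260.

P* = 480, Q* = 260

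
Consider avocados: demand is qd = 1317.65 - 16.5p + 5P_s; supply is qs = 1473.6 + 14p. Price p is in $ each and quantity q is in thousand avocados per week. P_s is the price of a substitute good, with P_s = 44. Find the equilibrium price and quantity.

With P_s = 44, demand is qd = 1537.65 - 16.5p.
At equilibrium qd = qs, so 1537.65 - 16.5p = 1473.6 + 14p; collecting terms, 64.05 = 30.5p and p* = 2.1.
Substitute back: q* = 1537.65 - 16.5(2.1) = 1503.

p* = 2.1, q* = 1503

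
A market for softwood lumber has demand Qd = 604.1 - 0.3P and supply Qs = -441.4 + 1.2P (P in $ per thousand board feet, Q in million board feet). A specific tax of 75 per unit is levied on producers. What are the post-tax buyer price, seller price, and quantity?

P_b = 757, P_s = 682, Q = 377

The tax drives a wedge P_b - P_s = 75. Substituting P_s = P_b - 75 into supply: Qs = -531.4 + 1.2P_b.
Market clearing requires 604.1 - 0.3P_b = -531.4 + 1.2P_b; hence 1135.5 = 1.5P_b and P_b = 757.
Then P_s = 757 - 75 = 682 and Q = 604.1 - 0.3(757) = 377.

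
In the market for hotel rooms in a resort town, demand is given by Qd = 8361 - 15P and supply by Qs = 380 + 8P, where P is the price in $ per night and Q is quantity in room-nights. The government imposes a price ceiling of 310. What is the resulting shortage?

With P fixed at 310, quantity demanded is 3711 and quantity supplied is 2860.
Shortage = Qd - Qs = 3711 - 2860 = 851.

Shortage = 851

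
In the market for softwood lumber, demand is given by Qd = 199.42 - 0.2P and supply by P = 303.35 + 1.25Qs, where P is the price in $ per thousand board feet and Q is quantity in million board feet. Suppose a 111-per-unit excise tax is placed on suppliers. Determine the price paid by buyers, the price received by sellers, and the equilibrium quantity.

Inverting to quantity form: Qs = -242.68 + 0.8P.
With a tax of 111 on suppliers, they supply based on the net price P_s = P_b - 111, so Qs = -331.48 + 0.8P_b.
Equate demand and the shifted supply: 199.42 - 0.2P_b = -331.48 + 0.8P_b, giving P_b = 530.9, so P_b = 530.9.
Then P_s = 530.9 - 111 = 419.9 and Q = 199.42 - 0.2(530.9) = 93.24.

P_b = 530.9, P_s = 419.9, Q = 93.24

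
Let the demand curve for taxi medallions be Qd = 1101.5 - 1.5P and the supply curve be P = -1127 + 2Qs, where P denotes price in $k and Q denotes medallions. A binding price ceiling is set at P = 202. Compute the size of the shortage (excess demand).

In direct form, Qs = 563.5 + 0.5P.
Evaluating both curves at the ceiling price 202 gives Qd = 798.5, Qs = 664.5.
Shortage = Qd - Qs = 798.5 - 664.5 = 134.

Shortage = 134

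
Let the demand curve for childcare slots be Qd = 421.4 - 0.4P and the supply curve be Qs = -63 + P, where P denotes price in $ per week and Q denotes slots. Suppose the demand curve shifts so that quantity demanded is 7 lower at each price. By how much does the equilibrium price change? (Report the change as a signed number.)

Set Qd = Qs: 421.4 - 0.4P = -63 + P, so 484.4 = 1.4P and P* = 346.
From the demand curve, Q* = 421.4 - 0.4(346) = 283.
After the shift, demand is Qd = 414.4 - 0.4P.
Re-solving, 1.4P = 477.4 gives P = 341 and Q = 278.
ΔP = 341 - 346 = -5.

ΔP = -5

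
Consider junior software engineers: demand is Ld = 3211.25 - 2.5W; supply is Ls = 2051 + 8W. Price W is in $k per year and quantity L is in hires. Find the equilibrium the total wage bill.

The market clears where 3211.25 - 2.5W = 2051 + 8W. Rearranging, 10.5W = 1160.25, hence W* = 110.5.
From the demand curve, L* = 3211.25 - 2.5(110.5) = 2935.
The total wage bill = W* × L* = 110.5 × 2935 = 324317.5.

The total wage bill = 324317.5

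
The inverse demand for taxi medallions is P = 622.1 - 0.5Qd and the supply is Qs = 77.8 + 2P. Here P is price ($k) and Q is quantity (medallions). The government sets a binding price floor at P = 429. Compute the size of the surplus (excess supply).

Solving each curve for Q: Qd = 1244.2 - 2P.
With P fixed at 429, quantity demanded is 386.2 and quantity supplied is 935.8.
Surplus = Qs - Qd = 935.8 - 386.2 = 549.6.

Surplus = 549.6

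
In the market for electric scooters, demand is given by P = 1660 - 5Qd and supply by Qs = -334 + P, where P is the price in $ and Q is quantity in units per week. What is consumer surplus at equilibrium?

Consumer surplus = 122102.5

Rewriting in direct form: Qd = 332 - 0.2P.
Set Qd = Qs: 332 - 0.2P = -334 + P, so 666 = 1.2P and P* = 555.
Plugging P* into demand: Q* = 332 - 0.2(555) = 221.
Demand choke price (Qd = 0): P = 332/0.2 = 1660. Consumer surplus = ½ × (1660 - 555) × 221 = 122102.5.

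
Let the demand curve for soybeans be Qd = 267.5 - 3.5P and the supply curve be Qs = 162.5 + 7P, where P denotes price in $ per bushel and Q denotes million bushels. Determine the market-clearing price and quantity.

P* = 10, Q* = 232.5

At equilibrium Qd = Qs, so 267.5 - 3.5P = 162.5 + 7P; collecting terms, 105 = 10.5P and P* = 10.
Then Q* = 267.5 - 3.5(10) = 232.5.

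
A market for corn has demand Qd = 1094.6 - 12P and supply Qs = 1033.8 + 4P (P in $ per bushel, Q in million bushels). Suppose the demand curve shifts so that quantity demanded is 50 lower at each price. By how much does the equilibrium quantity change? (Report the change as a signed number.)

At equilibrium Qd = Qs, so 1094.6 - 12P = 1033.8 + 4P; collecting terms, 60.8 = 16P and P* = 3.8.
Substitute back: Q* = 1094.6 - 12(3.8) = 1049.
After the shift, demand is Qd = 1044.6 - 12P.
The new intersection has 10.8 = 16P, i.e. P = 0.675, Q = 1036.5.
ΔQ = 1036.5 - 1049 = -12.5.

ΔQ = -12.5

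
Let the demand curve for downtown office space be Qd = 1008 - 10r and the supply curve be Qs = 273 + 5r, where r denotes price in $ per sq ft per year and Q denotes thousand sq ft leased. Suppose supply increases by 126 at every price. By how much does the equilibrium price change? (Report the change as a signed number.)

Set Qd = Qs: 1008 - 10r = 273 + 5r, so 735 = 15r and r* = 49.
Plugging r* into demand: Q* = 1008 - 10(49) = 518.
After the shift, supply is Qs = 399 + 5r.
The new intersection has 609 = 15r, i.e. r = 40.6, Q = 602.
Δr = 40.6 - 49 = -8.4.

Δr = -8.4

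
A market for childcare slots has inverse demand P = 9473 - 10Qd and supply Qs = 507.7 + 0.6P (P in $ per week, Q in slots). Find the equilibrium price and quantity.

In direct form, Qd = 947.3 - 0.1P.
At equilibrium Qd = Qs, so 947.3 - 0.1P = 507.7 + 0.6P; collecting terms, 439.6 = 0.7P and P* = 628.
Then Q* = 947.3 - 0.1(628) = 884.5.

P* = 628, Q* = 884.5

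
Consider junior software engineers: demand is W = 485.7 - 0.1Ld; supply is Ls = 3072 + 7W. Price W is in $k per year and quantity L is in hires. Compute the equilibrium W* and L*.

W* = 105, L* = 3807

In direct form, Ld = 4857 - 10W.
The market clears where 4857 - 10W = 3072 + 7W. Rearranging, 17W = 1785, hence W* = 105.
Substitute back: L* = 4857 - 10(105) = 3807.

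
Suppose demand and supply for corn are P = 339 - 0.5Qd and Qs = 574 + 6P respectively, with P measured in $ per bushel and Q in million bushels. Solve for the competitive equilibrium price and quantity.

Inverting to quantity form: Qd = 678 - 2P.
At equilibrium Qd = Qs, so 678 - 2P = 574 + 6P; collecting terms, 104 = 8P and P* = 13.
Then Q* = 678 - 2(13) = 652.

P* = 13, Q* = 652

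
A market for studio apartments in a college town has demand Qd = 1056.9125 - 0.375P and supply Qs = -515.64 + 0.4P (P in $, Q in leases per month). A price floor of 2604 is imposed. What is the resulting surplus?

Evaluating both curves at the floor price 2604 gives Qd = 80.4125, Qs = 525.96.
Surplus = Qs - Qd = 525.96 - 80.4125 = 445.5475.

Surplus = 445.5475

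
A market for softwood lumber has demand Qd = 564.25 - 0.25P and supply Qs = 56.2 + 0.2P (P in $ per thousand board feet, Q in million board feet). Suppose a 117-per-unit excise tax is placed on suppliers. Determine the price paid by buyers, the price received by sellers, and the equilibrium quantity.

P_b = 1181, P_s = 1064, Q = 269

The tax drives a wedge P_b - P_s = 117. Substituting P_s = P_b - 117 into supply: Qs = 32.8 + 0.2P_b.
Market clearing requires 564.25 - 0.25P_b = 32.8 + 0.2P_b; hence 531.45 = 0.45P_b and P_b = 1181.
So P_s = 1064 and the quantity traded is Q = 564.25 - 0.25(1181) = 269.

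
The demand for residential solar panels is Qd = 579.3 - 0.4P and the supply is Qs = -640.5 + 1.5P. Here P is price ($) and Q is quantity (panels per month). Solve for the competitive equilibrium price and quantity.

The market clears where 579.3 - 0.4P = -640.5 + 1.5P. Rearranging, 1.9P = 1219.8, hence P* = 642.
Substitute back: Q* = 579.3 - 0.4(642) = 322.5.

P* = 642, Q* = 322.5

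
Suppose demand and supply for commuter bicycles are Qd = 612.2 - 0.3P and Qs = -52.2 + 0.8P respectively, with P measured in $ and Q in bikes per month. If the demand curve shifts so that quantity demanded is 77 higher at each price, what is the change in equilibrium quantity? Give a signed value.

ΔQ = 56

The market clears where 612.2 - 0.3P = -52.2 + 0.8P. Rearranging, 1.1P = 664.4, hence P* = 604.
Plugging P* into demand: Q* = 612.2 - 0.3(604) = 431.
After the shift, demand is Qd = 689.2 - 0.3P.
Re-solving, 1.1P = 741.4 gives P = 674 and Q = 487.
ΔQ = 487 - 431 = 56.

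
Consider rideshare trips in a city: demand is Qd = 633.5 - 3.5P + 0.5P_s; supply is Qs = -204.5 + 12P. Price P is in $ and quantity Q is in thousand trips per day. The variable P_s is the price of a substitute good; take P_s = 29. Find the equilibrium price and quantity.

With P_s = 29, demand is Qd = 648 - 3.5P.
Set Qd = Qs: 648 - 3.5P = -204.5 + 12P, so 852.5 = 15.5P and P* = 55.
From the demand curve, Q* = 648 - 3.5(55) = 455.5.

P* = 55, Q* = 455.5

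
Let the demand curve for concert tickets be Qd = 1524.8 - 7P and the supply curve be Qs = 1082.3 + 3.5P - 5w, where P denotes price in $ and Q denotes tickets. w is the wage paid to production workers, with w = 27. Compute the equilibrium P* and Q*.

P* = 55, Q* = 1139.8

With w = 27, supply is Qs = 947.3 + 3.5P.
Equating demand and supply, 1524.8 - 7P = 947.3 + 3.5P gives 10.5P = 577.5, so P* = 55.
Plugging P* into demand: Q* = 1524.8 - 7(55) = 1139.8.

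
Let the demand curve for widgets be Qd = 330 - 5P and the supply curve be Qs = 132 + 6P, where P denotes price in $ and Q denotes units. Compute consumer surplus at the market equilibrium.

Consumer surplus = 5760

At equilibrium Qd = Qs, so 330 - 5P = 132 + 6P; collecting terms, 198 = 11P and P* = 18.
From the demand curve, Q* = 330 - 5(18) = 240.
Demand choke price (Qd = 0): P = 330/5 = 66. Consumer surplus = ½ × (66 - 18) × 240 = 5760.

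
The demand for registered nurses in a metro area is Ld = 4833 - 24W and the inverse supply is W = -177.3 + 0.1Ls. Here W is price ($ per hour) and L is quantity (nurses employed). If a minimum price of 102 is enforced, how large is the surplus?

Surplus = 408

Inverting to quantity form: Ls = 1773 + 10W.
With W fixed at 102, quantity demanded is 2385 and quantity supplied is 2793.
Surplus = Ls - Ld = 2793 - 2385 = 408.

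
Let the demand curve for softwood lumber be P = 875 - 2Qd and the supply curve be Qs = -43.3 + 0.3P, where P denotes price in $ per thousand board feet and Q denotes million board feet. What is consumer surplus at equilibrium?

In direct form, Qd = 437.5 - 0.5P.
At equilibrium Qd = Qs, so 437.5 - 0.5P = -43.3 + 0.3P; collecting terms, 480.8 = 0.8P and P* = 601.
From the demand curve, Q* = 437.5 - 0.5(601) = 137.
Demand choke price (Qd = 0): P = 437.5/0.5 = 875. Consumer surplus = ½ × (875 - 601) × 137 = 18769.

Consumer surplus = 18769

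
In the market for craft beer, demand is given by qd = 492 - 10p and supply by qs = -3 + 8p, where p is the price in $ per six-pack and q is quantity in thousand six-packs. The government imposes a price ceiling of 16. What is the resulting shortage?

Shortage = 207

With p fixed at 16, quantity demanded is 332 and quantity supplied is 125.
Shortage = qd - qs = 332 - 125 = 207.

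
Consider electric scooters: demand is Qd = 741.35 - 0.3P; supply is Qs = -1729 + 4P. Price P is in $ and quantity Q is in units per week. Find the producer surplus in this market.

Equating demand and supply, 741.35 - 0.3P = -1729 + 4P gives 4.3P = 2470.35, so P* = 574.5.
Then Q* = 741.35 - 0.3(574.5) = 569.
Supply choke price (Qs = 0): P = 432.25. Producer surplus = ½ × (574.5 - 432.25) × 569 = 40470.125.

Producer surplus = 40470.125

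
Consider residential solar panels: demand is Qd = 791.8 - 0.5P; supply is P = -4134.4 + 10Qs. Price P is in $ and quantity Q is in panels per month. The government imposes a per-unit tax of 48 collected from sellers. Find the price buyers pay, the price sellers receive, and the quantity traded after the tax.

Solving each curve for Q: Qs = 413.44 + 0.1P.
With a tax of 48 on sellers, they supply based on the net price P_s = P_b - 48, so Qs = 408.64 + 0.1P_b.
Equate demand and the shifted supply: 791.8 - 0.5P_b = 408.64 + 0.1P_b, giving 0.6P_b = 383.16, so P_b = 638.6.
Then P_s = 638.6 - 48 = 590.6 and Q = 791.8 - 0.5(638.6) = 472.5.

P_b = 638.6, P_s = 590.6, Q = 472.5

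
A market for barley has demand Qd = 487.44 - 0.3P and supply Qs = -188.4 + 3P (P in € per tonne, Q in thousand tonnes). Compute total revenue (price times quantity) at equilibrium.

Set Qd = Qs: 487.44 - 0.3P = -188.4 + 3P, so 675.84 = 3.3P and P* = 204.8.
Then Q* = 487.44 - 0.3(204.8) = 426.
Total revenue = P* × Q* = 204.8 × 426 = 87244.8.

Total revenue = 87244.8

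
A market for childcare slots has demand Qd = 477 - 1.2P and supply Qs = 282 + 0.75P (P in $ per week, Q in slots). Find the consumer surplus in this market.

Equating demand and supply, 477 - 1.2P = 282 + 0.75P gives 1.95P = 195, so P* = 100.
Substitute back: Q* = 477 - 1.2(100) = 357.
Demand choke price (Qd = 0): P = 477/1.2 = 397.5. Consumer surplus = ½ × (397.5 - 100) × 357 = 53103.75.

Consumer surplus = 53103.75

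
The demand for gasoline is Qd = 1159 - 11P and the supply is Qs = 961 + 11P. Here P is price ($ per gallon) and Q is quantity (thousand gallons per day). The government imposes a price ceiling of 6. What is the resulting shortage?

Shortage = 66

Evaluating both curves at the ceiling price 6 gives Qd = 1093, Qs = 1027.
Shortage = Qd - Qs = 1093 - 1027 = 66.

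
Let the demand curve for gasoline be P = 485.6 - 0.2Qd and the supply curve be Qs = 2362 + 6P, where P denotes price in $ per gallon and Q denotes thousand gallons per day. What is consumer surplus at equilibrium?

Consumer surplus = 575040.4

Rewriting in direct form: Qd = 2428 - 5P.
At equilibrium Qd = Qs, so 2428 - 5P = 2362 + 6P; collecting terms, 66 = 11P and P* = 6.
Then Q* = 2428 - 5(6) = 2398.
Demand choke price (Qd = 0): P = 2428/5 = 485.6. Consumer surplus = ½ × (485.6 - 6) × 2398 = 575040.4.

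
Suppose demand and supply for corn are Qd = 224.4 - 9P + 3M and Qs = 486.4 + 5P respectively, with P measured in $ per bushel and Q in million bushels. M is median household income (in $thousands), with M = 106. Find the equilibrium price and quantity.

P* = 4, Q* = 506.4

With M = 106, demand is Qd = 542.4 - 9P.
Set Qd = Qs: 542.4 - 9P = 486.4 + 5P, so 56 = 14P and P* = 4.
Then Q* = 542.4 - 9(4) = 506.4.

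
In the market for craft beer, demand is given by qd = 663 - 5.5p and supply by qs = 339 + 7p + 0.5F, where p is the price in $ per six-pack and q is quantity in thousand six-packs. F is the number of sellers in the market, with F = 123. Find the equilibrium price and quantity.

p* = 21, q* = 547.5

With F = 123, supply is qs = 400.5 + 7p.
Equating demand and supply, 663 - 5.5p = 400.5 + 7p gives 12.5p = 262.5, so p* = 21.
Plugging p* into demand: q* = 663 - 5.5(21) = 547.5.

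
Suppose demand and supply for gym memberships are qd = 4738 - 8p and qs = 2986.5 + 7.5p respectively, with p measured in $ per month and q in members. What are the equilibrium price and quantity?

Set qd = qs: 4738 - 8p = 2986.5 + 7.5p, so 1751.5 = 15.5p and p* = 113.
Substitute back: q* = 4738 - 8(113) = 3834.

p* = 113, q* = 3834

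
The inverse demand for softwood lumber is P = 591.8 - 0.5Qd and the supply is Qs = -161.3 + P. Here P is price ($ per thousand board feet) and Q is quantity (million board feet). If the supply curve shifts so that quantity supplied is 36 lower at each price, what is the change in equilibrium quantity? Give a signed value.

ΔQ = -24

Rewriting in direct form: Qd = 1183.6 - 2P.
Equating demand and supply, 1183.6 - 2P = -161.3 + P gives 3P = 1344.9, so P* = 448.3.
Then Q* = 1183.6 - 2(448.3) = 287.
After the shift, supply is Qs = -197.3 + P.
Re-solving, 3P = 1380.9 gives P = 460.3 and Q = 263.
ΔQ = 263 - 287 = -24.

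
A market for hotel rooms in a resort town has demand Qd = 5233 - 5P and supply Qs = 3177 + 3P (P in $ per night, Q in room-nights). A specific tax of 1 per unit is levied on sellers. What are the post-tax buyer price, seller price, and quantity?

P_b = 257.375, P_s = 256.375, Q = 3946.125

With a tax of 1 on sellers, they supply based on the net price P_s = P_b - 1, so Qs = 3174 + 3P_b.
Set Qd = Qs: 5233 - 5P_b = 3174 + 3P_b, so 2059 = 8P_b and P_b = 257.375.
Then P_s = 257.375 - 1 = 256.375 and Q = 5233 - 5(257.375) = 3946.125.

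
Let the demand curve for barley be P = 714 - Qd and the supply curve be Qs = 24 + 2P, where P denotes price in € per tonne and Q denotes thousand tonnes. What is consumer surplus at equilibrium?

Solving each curve for Q: Qd = 714 - P.
At equilibrium Qd = Qs, so 714 - P = 24 + 2P; collecting terms, 690 = 3P and P* = 230.
From the demand curve, Q* = 714 - 230 = 484.
Demand choke price (Qd = 0): P = 714. Consumer surplus = ½ × (714 - 230) × 484 = 117128.

Consumer surplus = 117128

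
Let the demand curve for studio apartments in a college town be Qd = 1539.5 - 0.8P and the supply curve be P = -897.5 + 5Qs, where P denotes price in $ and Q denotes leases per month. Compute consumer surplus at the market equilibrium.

Consumer surplus = 127407.65625

Inverting to quantity form: Qs = 179.5 + 0.2P.
The market clears where 1539.5 - 0.8P = 179.5 + 0.2P. Rearranging, P = 1360, hence P* = 1360.
Substitute back: Q* = 1539.5 - 0.8(1360) = 451.5.
Demand choke price (Qd = 0): P = 1539.5/0.8 = 1924.375. Consumer surplus = ½ × (1924.375 - 1360) × 451.5 = 127407.65625.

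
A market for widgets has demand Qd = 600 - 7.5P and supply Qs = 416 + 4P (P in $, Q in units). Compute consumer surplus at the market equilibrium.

Consumer surplus = 15360

The market clears where 600 - 7.5P = 416 + 4P. Rearranging, 11.5P = 184, hence P* = 16.
Substitute back: Q* = 600 - 7.5(16) = 480.
Demand choke price (Qd = 0): P = 600/7.5 = 80. Consumer surplus = ½ × (80 - 16) × 480 = 15360.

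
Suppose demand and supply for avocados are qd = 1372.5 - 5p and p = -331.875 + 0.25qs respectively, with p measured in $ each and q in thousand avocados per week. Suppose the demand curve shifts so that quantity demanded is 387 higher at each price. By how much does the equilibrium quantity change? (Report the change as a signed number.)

Δq = 172

Inverting to quantity form: qs = 1327.5 + 4p.
Set qd = qs: 1372.5 - 5p = 1327.5 + 4p, so 45 = 9p and p* = 5.
Plugging p* into demand: q* = 1372.5 - 5(5) = 1347.5.
After the shift, demand is qd = 1759.5 - 5p.
The new intersection has 432 = 9p, i.e. p = 48, q = 1519.5.
Δq = 1519.5 - 1347.5 = 172.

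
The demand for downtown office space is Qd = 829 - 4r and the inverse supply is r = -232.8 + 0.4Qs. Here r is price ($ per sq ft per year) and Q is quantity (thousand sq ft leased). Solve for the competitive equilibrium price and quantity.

Inverting to quantity form: Qs = 582 + 2.5r.
Equating demand and supply, 829 - 4r = 582 + 2.5r gives 6.5r = 247, so r* = 38.
Substitute back: Q* = 829 - 4(38) = 677.

r* = 38, Q* = 677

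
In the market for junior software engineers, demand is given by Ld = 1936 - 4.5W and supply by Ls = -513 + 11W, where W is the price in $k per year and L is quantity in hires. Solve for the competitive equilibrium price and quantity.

W* = 158, L* = 1225

The market clears where 1936 - 4.5W = -513 + 11W. Rearranging, 15.5W = 2449, hence W* = 158.
From the demand curve, L* = 1936 - 4.5(158) = 1225.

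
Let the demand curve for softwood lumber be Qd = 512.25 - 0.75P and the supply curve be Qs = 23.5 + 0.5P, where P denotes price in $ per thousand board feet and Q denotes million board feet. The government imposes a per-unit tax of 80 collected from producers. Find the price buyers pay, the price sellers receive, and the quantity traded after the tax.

P_b = 423, P_s = 343, Q = 195

With a tax of 80 on producers, they supply based on the net price P_s = P_b - 80, so Qs = -16.5 + 0.5P_b.
Equate demand and the shifted supply: 512.25 - 0.75P_b = -16.5 + 0.5P_b, giving 1.25P_b = 528.75, so P_b = 423.
Then P_s = 423 - 80 = 343 and Q = 512.25 - 0.75(423) = 195.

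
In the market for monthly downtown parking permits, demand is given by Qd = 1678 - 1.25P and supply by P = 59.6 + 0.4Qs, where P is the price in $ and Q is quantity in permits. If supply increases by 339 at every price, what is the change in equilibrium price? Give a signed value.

ΔP = -90.4

Inverting to quantity form: Qs = -149 + 2.5P.
Equating demand and supply, 1678 - 1.25P = -149 + 2.5P gives 3.75P = 1827, so P* = 487.2.
From the demand curve, Q* = 1678 - 1.25(487.2) = 1069.
After the shift, supply is Qs = 190 + 2.5P.
The new intersection has 1488 = 3.75P, i.e. P = 396.8, Q = 1182.
ΔP = 396.8 - 487.2 = -90.4.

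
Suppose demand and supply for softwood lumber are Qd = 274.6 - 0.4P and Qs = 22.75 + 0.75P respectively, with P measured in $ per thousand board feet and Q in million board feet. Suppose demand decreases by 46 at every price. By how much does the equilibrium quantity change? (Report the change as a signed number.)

Set Qd = Qs: 274.6 - 0.4P = 22.75 + 0.75P, so 251.85 = 1.15P and P* = 219.
Then Q* = 274.6 - 0.4(219) = 187.
After the shift, demand is Qd = 228.6 - 0.4P.
Re-solving, 1.15P = 205.85 gives P = 179 and Q = 157.
ΔQ = 157 - 187 = -30.

ΔQ = -30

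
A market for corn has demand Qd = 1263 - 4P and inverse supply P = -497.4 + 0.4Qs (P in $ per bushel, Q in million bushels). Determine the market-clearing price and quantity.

P* = 3, Q* = 1251

Solving each curve for Q: Qs = 1243.5 + 2.5P.
Set Qd = Qs: 1263 - 4P = 1243.5 + 2.5P, so 19.5 = 6.5P and P* = 3.
Plugging P* into demand: Q* = 1263 - 4(3) = 1251.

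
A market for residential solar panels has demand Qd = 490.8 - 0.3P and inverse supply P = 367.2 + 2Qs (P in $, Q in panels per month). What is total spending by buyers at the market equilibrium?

Rewriting in direct form: Qs = -183.6 + 0.5P.
At equilibrium Qd = Qs, so 490.8 - 0.3P = -183.6 + 0.5P; collecting terms, 674.4 = 0.8P and P* = 843.
Plugging P* into demand: Q* = 490.8 - 0.3(843) = 237.9.
Total spending by buyers = P* × Q* = 843 × 237.9 = 200549.7.

Total spending by buyers = 200549.7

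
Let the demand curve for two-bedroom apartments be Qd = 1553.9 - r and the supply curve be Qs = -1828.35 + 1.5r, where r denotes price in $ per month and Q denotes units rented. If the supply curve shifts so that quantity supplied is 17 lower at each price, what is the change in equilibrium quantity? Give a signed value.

Set Qd = Qs: 1553.9 - r = -1828.35 + 1.5r, so 3382.25 = 2.5r and r* = 1352.9.
From the demand curve, Q* = 1553.9 - 1352.9 = 201.
After the shift, supply is Qs = -1845.35 + 1.5r.
New equilibrium: 3399.25 = 2.5r, so r = 1359.7 and Q = 194.2.
ΔQ = 194.2 - 201 = -6.8.

ΔQ = -6.8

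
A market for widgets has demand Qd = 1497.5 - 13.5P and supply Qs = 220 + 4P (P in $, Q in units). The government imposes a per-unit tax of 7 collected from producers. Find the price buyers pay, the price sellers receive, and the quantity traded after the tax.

P_b = 74.6, P_s = 67.6, Q = 490.4

The tax drives a wedge P_b - P_s = 7. Substituting P_s = P_b - 7 into supply: Qs = 192 + 4P_b.
Equate demand and the shifted supply: 1497.5 - 13.5P_b = 192 + 4P_b, giving 17.5P_b = 1305.5, so P_b = 74.6.
So P_s = 67.6 and the quantity traded is Q = 1497.5 - 13.5(74.6) = 490.4.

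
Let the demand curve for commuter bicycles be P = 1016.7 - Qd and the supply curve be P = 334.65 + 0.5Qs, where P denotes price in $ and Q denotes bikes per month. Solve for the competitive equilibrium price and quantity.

In direct form, Qd = 1016.7 - P and Qs = -669.3 + 2P.
At equilibrium Qd = Qs, so 1016.7 - P = -669.3 + 2P; collecting terms, 1686 = 3P and P* = 562.
Then Q* = 1016.7 - 562 = 454.7.

P* = 562, Q* = 454.7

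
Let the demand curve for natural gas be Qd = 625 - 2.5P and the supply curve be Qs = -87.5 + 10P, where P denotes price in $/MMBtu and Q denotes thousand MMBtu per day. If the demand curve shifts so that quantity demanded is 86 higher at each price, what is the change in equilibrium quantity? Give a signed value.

Set Qd = Qs: 625 - 2.5P = -87.5 + 10P, so 712.5 = 12.5P and P* = 57.
Then Q* = 625 - 2.5(57) = 482.5.
After the shift, demand is Qd = 711 - 2.5P.
Re-solving, 12.5P = 798.5 gives P = 63.88 and Q = 551.3.
ΔQ = 551.3 - 482.5 = 68.8.

ΔQ = 68.8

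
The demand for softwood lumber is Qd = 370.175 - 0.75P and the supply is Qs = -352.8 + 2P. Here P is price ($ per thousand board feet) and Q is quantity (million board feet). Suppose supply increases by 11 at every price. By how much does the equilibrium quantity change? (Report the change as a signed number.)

ΔQ = 3

Set Qd = Qs: 370.175 - 0.75P = -352.8 + 2P, so 722.975 = 2.75P and P* = 262.9.
Substitute back: Q* = 370.175 - 0.75(262.9) = 173.
After the shift, supply is Qs = -341.8 + 2P.
The new intersection has 711.975 = 2.75P, i.e. P = 258.9, Q = 176.
ΔQ = 176 - 173 = 3.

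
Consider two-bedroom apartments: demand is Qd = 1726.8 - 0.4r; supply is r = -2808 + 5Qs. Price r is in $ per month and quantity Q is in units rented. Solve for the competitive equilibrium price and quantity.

In direct form, Qs = 561.6 + 0.2r.
The market clears where 1726.8 - 0.4r = 561.6 + 0.2r. Rearranging, 0.6r = 1165.2, hence r* = 1942.
From the demand curve, Q* = 1726.8 - 0.4(1942) = 950.

r* = 1942, Q* = 950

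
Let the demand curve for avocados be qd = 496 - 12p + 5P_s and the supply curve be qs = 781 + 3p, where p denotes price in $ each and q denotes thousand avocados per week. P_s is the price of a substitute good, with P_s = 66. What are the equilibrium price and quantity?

p* = 3, q* = 790

With P_s = 66, demand is qd = 826 - 12p.
Set qd = qs: 826 - 12p = 781 + 3p, so 45 = 15p and p* = 3.
Plugging p* into demand: q* = 826 - 12(3) = 790.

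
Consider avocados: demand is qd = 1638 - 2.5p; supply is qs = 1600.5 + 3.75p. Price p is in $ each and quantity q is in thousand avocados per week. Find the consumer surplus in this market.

Consumer surplus = 526825.8

At equilibrium qd = qs, so 1638 - 2.5p = 1600.5 + 3.75p; collecting terms, 37.5 = 6.25p and p* = 6.
Substitute back: q* = 1638 - 2.5(6) = 1623.
Demand choke price (qd = 0): p = 1638/2.5 = 655.2. Consumer surplus = ½ × (655.2 - 6) × 1623 = 526825.8.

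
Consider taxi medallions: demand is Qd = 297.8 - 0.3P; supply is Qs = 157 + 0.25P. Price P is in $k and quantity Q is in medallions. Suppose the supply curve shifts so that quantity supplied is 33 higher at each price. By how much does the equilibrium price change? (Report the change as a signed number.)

At equilibrium Qd = Qs, so 297.8 - 0.3P = 157 + 0.25P; collecting terms, 140.8 = 0.55P and P* = 256.
Plugging P* into demand: Q* = 297.8 - 0.3(256) = 221.
After the shift, supply is Qs = 190 + 0.25P.
The new intersection has 107.8 = 0.55P, i.e. P = 196, Q = 239.
ΔP = 196 - 256 = -60.

ΔP = -60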